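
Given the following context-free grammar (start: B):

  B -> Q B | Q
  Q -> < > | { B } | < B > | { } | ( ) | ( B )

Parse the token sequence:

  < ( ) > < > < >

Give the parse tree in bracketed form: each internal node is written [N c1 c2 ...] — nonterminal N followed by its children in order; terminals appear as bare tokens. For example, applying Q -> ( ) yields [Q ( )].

B
Q B
< B > B
< Q > B
< ( ) > B
< ( ) > Q B
< ( ) > < > B
< ( ) > < > Q
< ( ) > < > < >

[B [Q < [B [Q ( )]] >] [B [Q < >] [B [Q < >]]]]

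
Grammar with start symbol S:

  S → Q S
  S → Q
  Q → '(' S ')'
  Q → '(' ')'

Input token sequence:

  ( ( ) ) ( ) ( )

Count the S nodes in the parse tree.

4

[S [Q ( [S [Q ( )]] )] [S [Q ( )] [S [Q ( )]]]]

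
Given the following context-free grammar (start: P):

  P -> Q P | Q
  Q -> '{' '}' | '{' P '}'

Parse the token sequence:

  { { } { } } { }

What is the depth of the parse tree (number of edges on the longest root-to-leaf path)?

5

[P [Q { [P [Q { }] [P [Q { }]]] }] [P [Q { }]]]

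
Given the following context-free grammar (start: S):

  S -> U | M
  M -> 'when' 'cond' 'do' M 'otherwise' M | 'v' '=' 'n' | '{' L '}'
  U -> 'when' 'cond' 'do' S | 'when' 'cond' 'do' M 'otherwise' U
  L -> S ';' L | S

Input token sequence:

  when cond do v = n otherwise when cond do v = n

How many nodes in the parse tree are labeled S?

2

[S [U when cond do [M v = n] otherwise [U when cond do [S [M v = n]]]]]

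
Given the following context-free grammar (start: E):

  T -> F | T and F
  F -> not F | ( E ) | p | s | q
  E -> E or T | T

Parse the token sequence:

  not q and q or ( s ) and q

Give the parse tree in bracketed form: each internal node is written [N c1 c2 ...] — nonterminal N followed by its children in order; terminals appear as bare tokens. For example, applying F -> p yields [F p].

[E [E [T [T [F not [F q]]] and [F q]]] or [T [T [F ( [E [T [F s]]] )]] and [F q]]]

E
E or T
T or T
T and F or T
F and F or T
not F and F or T
not q and F or T
not q and q or T
not q and q or T and F
not q and q or F and F
not q and q or ( E ) and F
not q and q or ( T ) and F
not q and q or ( F ) and F
not q and q or ( s ) and F
not q and q or ( s ) and q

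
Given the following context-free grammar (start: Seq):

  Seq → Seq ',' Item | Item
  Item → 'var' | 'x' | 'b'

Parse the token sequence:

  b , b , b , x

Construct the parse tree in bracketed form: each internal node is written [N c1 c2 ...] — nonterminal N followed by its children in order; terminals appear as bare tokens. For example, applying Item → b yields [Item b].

Seq
Seq , Item
Seq , Item , Item
Seq , Item , Item , Item
Item , Item , Item , Item
b , Item , Item , Item
b , b , Item , Item
b , b , b , Item
b , b , b , x

[Seq [Seq [Seq [Seq [Item b]] , [Item b]] , [Item b]] , [Item x]]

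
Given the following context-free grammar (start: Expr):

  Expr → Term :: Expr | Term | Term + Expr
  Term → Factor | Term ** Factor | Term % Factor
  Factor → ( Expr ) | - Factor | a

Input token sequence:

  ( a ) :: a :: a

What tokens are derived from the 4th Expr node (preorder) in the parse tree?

[Expr [Term [Factor ( [Expr [Term [Factor a]]] )]] :: [Expr [Term [Factor a]] :: [Expr [Term [Factor a]]]]]

a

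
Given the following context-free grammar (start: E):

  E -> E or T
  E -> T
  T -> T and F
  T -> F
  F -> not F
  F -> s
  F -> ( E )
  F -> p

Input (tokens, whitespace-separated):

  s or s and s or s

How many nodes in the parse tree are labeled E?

[E [E [E [T [F s]]] or [T [T [F s]] and [F s]]] or [T [F s]]]

3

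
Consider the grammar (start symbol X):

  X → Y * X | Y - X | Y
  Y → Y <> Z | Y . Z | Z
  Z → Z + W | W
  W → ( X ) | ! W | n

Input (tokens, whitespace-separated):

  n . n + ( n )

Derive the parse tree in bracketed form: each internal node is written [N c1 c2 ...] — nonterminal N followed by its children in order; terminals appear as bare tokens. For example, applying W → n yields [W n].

[X [Y [Y [Z [W n]]] . [Z [Z [W n]] + [W ( [X [Y [Z [W n]]]] )]]]]

X
Y
Y . Z
Z . Z
W . Z
n . Z
n . Z + W
n . W + W
n . n + W
n . n + ( X )
n . n + ( Y )
n . n + ( Z )
n . n + ( W )
n . n + ( n )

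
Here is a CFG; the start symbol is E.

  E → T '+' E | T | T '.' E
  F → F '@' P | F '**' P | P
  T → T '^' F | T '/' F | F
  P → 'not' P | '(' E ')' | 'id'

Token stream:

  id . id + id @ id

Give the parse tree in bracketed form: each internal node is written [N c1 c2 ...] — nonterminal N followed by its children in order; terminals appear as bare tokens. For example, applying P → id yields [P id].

[E [T [F [P id]]] . [E [T [F [P id]]] + [E [T [F [F [P id]] @ [P id]]]]]]

E
T . E
F . E
P . E
id . E
id . T + E
id . F + E
id . P + E
id . id + E
id . id + T
id . id + F
id . id + F @ P
id . id + P @ P
id . id + id @ P
id . id + id @ id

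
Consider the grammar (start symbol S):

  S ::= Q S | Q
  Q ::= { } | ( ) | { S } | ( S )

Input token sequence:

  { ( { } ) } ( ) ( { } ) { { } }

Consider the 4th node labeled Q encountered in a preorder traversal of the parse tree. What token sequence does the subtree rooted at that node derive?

[S [Q { [S [Q ( [S [Q { }]] )]] }] [S [Q ( )] [S [Q ( [S [Q { }]] )] [S [Q { [S [Q { }]] }]]]]]

( )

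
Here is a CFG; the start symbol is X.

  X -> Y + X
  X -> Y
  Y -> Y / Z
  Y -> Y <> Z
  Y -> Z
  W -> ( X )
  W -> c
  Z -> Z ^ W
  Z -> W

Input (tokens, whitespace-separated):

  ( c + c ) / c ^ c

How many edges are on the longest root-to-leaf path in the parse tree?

[X [Y [Y [Z [W ( [X [Y [Z [W c]]] + [X [Y [Z [W c]]]]] )]]] / [Z [Z [W c]] ^ [W c]]]]

10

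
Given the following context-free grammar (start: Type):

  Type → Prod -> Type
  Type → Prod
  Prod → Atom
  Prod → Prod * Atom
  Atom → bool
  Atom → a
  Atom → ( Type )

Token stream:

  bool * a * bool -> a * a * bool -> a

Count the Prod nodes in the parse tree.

7

[Type [Prod [Prod [Prod [Atom bool]] * [Atom a]] * [Atom bool]] -> [Type [Prod [Prod [Prod [Atom a]] * [Atom a]] * [Atom bool]] -> [Type [Prod [Atom a]]]]]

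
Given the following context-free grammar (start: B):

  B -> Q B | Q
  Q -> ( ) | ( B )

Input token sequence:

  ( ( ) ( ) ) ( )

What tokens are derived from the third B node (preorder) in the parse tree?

( )

[B [Q ( [B [Q ( )] [B [Q ( )]]] )] [B [Q ( )]]]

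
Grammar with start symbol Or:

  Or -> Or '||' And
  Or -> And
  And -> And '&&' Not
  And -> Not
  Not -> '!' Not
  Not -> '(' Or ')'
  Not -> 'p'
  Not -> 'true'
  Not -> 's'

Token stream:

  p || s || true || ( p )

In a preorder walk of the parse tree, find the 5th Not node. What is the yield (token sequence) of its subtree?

[Or [Or [Or [Or [And [Not p]]] || [And [Not s]]] || [And [Not true]]] || [And [Not ( [Or [And [Not p]]] )]]]

p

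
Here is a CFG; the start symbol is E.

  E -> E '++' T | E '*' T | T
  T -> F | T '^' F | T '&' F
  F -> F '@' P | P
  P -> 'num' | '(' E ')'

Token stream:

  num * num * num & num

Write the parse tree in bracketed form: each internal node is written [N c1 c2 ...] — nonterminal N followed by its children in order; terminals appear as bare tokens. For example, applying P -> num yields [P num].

E
E * T
E * T * T
T * T * T
F * T * T
P * T * T
num * T * T
num * F * T
num * P * T
num * num * T
num * num * T & F
num * num * F & F
num * num * P & F
num * num * num & F
num * num * num & P
num * num * num & num

[E [E [E [T [F [P num]]]] * [T [F [P num]]]] * [T [T [F [P num]]] & [F [P num]]]]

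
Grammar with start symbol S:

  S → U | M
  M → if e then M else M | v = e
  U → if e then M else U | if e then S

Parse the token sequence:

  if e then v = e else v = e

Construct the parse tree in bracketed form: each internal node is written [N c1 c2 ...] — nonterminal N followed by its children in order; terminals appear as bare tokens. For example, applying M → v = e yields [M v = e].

S
M
if e then M else M
if e then v = e else M
if e then v = e else v = e

[S [M if e then [M v = e] else [M v = e]]]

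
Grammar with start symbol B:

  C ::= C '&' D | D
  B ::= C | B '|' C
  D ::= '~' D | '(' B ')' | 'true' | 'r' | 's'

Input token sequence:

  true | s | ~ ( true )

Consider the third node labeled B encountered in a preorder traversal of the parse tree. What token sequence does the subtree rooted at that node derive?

[B [B [B [C [D true]]] | [C [D s]]] | [C [D ~ [D ( [B [C [D true]]] )]]]]

true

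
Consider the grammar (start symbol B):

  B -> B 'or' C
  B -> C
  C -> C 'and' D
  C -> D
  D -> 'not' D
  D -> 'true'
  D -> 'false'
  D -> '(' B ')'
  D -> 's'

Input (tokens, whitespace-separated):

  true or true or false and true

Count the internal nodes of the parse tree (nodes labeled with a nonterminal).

[B [B [B [C [D true]]] or [C [D true]]] or [C [C [D false]] and [D true]]]

11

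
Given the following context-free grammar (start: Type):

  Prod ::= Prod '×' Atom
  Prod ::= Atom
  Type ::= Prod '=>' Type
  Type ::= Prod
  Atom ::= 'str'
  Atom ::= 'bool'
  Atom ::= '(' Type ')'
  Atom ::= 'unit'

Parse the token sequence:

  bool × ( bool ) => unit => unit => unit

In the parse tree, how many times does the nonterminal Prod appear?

6

[Type [Prod [Prod [Atom bool]] × [Atom ( [Type [Prod [Atom bool]]] )]] => [Type [Prod [Atom unit]] => [Type [Prod [Atom unit]] => [Type [Prod [Atom unit]]]]]]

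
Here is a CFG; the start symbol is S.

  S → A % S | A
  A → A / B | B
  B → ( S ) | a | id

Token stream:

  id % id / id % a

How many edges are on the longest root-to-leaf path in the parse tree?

5

[S [A [B id]] % [S [A [A [B id]] / [B id]] % [S [A [B a]]]]]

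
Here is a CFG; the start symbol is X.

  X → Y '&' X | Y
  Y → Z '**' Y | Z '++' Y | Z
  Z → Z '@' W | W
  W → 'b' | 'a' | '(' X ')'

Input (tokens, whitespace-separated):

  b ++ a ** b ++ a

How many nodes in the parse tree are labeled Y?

[X [Y [Z [W b]] ++ [Y [Z [W a]] ** [Y [Z [W b]] ++ [Y [Z [W a]]]]]]]

4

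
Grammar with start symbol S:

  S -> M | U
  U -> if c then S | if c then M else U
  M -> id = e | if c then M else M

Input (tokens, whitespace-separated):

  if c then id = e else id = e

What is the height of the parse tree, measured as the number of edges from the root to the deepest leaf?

3

[S [M if c then [M id = e] else [M id = e]]]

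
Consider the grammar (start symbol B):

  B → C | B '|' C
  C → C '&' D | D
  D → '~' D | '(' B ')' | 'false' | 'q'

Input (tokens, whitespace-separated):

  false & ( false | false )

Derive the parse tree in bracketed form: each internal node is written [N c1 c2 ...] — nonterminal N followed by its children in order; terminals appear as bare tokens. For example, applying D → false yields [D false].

B
C
C & D
D & D
false & D
false & ( B )
false & ( B | C )
false & ( C | C )
false & ( D | C )
false & ( false | C )
false & ( false | D )
false & ( false | false )

[B [C [C [D false]] & [D ( [B [B [C [D false]]] | [C [D false]]] )]]]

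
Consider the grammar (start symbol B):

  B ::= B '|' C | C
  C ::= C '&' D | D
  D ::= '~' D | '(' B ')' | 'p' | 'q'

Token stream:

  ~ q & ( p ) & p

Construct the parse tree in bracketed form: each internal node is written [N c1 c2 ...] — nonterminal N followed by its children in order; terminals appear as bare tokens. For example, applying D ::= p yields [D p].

B
C
C & D
C & D & D
D & D & D
~ D & D & D
~ q & D & D
~ q & ( B ) & D
~ q & ( C ) & D
~ q & ( D ) & D
~ q & ( p ) & D
~ q & ( p ) & p

[B [C [C [C [D ~ [D q]]] & [D ( [B [C [D p]]] )]] & [D p]]]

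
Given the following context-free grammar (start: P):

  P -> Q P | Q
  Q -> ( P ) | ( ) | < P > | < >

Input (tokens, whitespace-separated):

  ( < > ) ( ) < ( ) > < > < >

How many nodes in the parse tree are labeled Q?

[P [Q ( [P [Q < >]] )] [P [Q ( )] [P [Q < [P [Q ( )]] >] [P [Q < >] [P [Q < >]]]]]]

7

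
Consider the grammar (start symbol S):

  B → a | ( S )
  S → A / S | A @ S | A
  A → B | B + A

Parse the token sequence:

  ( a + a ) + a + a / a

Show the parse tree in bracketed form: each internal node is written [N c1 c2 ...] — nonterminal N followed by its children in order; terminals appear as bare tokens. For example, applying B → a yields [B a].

S
A / S
B + A / S
( S ) + A / S
( A ) + A / S
( B + A ) + A / S
( a + A ) + A / S
( a + B ) + A / S
( a + a ) + A / S
( a + a ) + B + A / S
( a + a ) + a + A / S
( a + a ) + a + B / S
( a + a ) + a + a / S
( a + a ) + a + a / A
( a + a ) + a + a / B
( a + a ) + a + a / a

[S [A [B ( [S [A [B a] + [A [B a]]]] )] + [A [B a] + [A [B a]]]] / [S [A [B a]]]]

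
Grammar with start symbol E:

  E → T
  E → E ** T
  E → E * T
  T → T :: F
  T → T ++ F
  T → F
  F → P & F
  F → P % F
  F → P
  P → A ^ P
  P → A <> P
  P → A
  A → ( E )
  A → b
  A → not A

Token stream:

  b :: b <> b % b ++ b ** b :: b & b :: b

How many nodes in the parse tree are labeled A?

[E [E [T [T [T [F [P [A b]]]] :: [F [P [A b] <> [P [A b]]] % [F [P [A b]]]]] ++ [F [P [A b]]]]] ** [T [T [T [F [P [A b]]]] :: [F [P [A b]] & [F [P [A b]]]]] :: [F [P [A b]]]]]

9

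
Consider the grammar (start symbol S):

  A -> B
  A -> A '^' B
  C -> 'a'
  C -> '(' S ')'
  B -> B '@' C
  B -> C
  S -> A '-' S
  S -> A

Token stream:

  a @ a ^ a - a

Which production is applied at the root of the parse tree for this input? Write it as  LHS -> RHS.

[S [A [A [B [B [C a]] @ [C a]]] ^ [B [C a]]] - [S [A [B [C a]]]]]

S -> A '-' S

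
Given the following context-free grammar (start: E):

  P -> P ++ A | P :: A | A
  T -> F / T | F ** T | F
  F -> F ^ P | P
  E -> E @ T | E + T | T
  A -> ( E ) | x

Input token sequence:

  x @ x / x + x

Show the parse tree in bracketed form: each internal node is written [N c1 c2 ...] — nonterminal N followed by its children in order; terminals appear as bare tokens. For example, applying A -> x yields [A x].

E
E + T
E @ T + T
T @ T + T
F @ T + T
P @ T + T
A @ T + T
x @ T + T
x @ F / T + T
x @ P / T + T
x @ A / T + T
x @ x / T + T
x @ x / F + T
x @ x / P + T
x @ x / A + T
x @ x / x + T
x @ x / x + F
x @ x / x + P
x @ x / x + A
x @ x / x + x

[E [E [E [T [F [P [A x]]]]] @ [T [F [P [A x]]] / [T [F [P [A x]]]]]] + [T [F [P [A x]]]]]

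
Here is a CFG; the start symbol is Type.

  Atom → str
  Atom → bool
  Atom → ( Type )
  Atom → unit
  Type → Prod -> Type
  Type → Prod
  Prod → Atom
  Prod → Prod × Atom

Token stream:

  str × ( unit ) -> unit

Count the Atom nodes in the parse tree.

[Type [Prod [Prod [Atom str]] × [Atom ( [Type [Prod [Atom unit]]] )]] -> [Type [Prod [Atom unit]]]]

4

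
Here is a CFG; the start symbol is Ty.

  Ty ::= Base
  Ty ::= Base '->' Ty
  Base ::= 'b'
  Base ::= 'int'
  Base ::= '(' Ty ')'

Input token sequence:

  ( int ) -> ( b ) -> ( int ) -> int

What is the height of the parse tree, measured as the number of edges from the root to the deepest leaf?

[Ty [Base ( [Ty [Base int]] )] -> [Ty [Base ( [Ty [Base b]] )] -> [Ty [Base ( [Ty [Base int]] )] -> [Ty [Base int]]]]]

6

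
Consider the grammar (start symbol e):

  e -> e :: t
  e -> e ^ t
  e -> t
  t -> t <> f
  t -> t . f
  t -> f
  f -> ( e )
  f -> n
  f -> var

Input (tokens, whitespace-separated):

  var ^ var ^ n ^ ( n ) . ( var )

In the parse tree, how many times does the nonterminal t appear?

7

[e [e [e [e [t [f var]]] ^ [t [f var]]] ^ [t [f n]]] ^ [t [t [f ( [e [t [f n]]] )]] . [f ( [e [t [f var]]] )]]]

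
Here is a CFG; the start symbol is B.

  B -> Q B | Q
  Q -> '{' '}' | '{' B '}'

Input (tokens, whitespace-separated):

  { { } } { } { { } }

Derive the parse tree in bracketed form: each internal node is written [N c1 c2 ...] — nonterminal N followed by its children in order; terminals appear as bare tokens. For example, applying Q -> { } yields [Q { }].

B
Q B
{ B } B
{ Q } B
{ { } } B
{ { } } Q B
{ { } } { } B
{ { } } { } Q
{ { } } { } { B }
{ { } } { } { Q }
{ { } } { } { { } }

[B [Q { [B [Q { }]] }] [B [Q { }] [B [Q { [B [Q { }]] }]]]]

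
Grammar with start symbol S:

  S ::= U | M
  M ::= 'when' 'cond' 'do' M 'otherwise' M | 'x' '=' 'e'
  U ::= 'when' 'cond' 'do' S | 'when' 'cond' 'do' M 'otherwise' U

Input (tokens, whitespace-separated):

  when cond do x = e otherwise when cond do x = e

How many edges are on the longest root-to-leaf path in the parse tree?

[S [U when cond do [M x = e] otherwise [U when cond do [S [M x = e]]]]]

5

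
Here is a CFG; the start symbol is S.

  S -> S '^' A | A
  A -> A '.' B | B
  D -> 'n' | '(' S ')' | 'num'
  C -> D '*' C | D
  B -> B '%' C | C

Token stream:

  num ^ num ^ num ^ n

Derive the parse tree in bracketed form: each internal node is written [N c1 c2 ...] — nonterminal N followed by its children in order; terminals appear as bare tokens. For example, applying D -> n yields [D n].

[S [S [S [S [A [B [C [D num]]]]] ^ [A [B [C [D num]]]]] ^ [A [B [C [D num]]]]] ^ [A [B [C [D n]]]]]

S
S ^ A
S ^ A ^ A
S ^ A ^ A ^ A
A ^ A ^ A ^ A
B ^ A ^ A ^ A
C ^ A ^ A ^ A
D ^ A ^ A ^ A
num ^ A ^ A ^ A
num ^ B ^ A ^ A
num ^ C ^ A ^ A
num ^ D ^ A ^ A
num ^ num ^ A ^ A
num ^ num ^ B ^ A
num ^ num ^ C ^ A
num ^ num ^ D ^ A
num ^ num ^ num ^ A
num ^ num ^ num ^ B
num ^ num ^ num ^ C
num ^ num ^ num ^ D
num ^ num ^ num ^ n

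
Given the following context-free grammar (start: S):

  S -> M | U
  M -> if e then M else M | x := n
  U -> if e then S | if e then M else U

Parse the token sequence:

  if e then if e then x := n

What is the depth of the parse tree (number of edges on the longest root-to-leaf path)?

6

[S [U if e then [S [U if e then [S [M x := n]]]]]]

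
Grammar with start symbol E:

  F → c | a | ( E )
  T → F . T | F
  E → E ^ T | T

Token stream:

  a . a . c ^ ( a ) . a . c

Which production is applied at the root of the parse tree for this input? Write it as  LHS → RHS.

[E [E [T [F a] . [T [F a] . [T [F c]]]]] ^ [T [F ( [E [T [F a]]] )] . [T [F a] . [T [F c]]]]]

E → E ^ T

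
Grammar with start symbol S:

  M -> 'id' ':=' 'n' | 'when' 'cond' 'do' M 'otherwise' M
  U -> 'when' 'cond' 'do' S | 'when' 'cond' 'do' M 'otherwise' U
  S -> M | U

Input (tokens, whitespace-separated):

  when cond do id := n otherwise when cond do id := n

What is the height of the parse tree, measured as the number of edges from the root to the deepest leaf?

5

[S [U when cond do [M id := n] otherwise [U when cond do [S [M id := n]]]]]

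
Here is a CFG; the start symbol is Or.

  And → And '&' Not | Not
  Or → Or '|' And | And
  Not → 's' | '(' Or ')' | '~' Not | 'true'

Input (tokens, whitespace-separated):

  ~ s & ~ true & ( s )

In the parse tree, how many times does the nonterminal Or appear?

[Or [And [And [And [Not ~ [Not s]]] & [Not ~ [Not true]]] & [Not ( [Or [And [Not s]]] )]]]

2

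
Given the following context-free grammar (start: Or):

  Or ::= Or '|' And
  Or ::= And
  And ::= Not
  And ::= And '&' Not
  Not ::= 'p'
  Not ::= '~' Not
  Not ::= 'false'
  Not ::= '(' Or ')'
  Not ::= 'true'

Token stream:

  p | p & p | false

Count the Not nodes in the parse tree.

[Or [Or [Or [And [Not p]]] | [And [And [Not p]] & [Not p]]] | [And [Not false]]]

4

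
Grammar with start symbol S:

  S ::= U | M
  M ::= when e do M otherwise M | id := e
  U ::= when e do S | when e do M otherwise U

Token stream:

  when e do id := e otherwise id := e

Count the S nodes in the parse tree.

[S [M when e do [M id := e] otherwise [M id := e]]]

1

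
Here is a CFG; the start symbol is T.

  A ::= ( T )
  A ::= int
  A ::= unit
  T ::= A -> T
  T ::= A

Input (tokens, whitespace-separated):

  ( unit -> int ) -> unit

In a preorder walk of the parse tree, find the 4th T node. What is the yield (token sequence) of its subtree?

unit

[T [A ( [T [A unit] -> [T [A int]]] )] -> [T [A unit]]]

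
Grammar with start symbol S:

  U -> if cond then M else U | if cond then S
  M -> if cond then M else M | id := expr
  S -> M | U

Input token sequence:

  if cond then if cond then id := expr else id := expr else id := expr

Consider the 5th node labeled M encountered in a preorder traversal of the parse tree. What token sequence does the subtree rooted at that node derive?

[S [M if cond then [M if cond then [M id := expr] else [M id := expr]] else [M id := expr]]]

id := expr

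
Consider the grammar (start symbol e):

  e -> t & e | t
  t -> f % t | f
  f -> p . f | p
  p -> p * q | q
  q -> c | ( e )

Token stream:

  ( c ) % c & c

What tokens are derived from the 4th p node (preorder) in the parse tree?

[e [t [f [p [q ( [e [t [f [p [q c]]]]] )]]] % [t [f [p [q c]]]]] & [e [t [f [p [q c]]]]]]

c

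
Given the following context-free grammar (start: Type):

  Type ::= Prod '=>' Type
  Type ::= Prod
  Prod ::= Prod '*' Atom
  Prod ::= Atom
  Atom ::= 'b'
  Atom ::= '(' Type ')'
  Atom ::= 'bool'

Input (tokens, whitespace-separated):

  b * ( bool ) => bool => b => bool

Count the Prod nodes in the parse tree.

6

[Type [Prod [Prod [Atom b]] * [Atom ( [Type [Prod [Atom bool]]] )]] => [Type [Prod [Atom bool]] => [Type [Prod [Atom b]] => [Type [Prod [Atom bool]]]]]]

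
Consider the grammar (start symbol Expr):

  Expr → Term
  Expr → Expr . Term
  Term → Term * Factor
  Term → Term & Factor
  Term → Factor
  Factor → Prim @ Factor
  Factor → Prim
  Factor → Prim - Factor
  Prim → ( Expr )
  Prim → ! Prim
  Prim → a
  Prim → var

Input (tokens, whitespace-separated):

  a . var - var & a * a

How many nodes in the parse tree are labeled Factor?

5

[Expr [Expr [Term [Factor [Prim a]]]] . [Term [Term [Term [Factor [Prim var] - [Factor [Prim var]]]] & [Factor [Prim a]]] * [Factor [Prim a]]]]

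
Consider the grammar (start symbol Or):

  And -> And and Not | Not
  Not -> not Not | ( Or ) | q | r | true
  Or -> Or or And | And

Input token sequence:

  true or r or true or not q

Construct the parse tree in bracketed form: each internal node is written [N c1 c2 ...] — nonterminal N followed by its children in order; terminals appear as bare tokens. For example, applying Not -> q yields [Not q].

[Or [Or [Or [Or [And [Not true]]] or [And [Not r]]] or [And [Not true]]] or [And [Not not [Not q]]]]

Or
Or or And
Or or And or And
Or or And or And or And
And or And or And or And
Not or And or And or And
true or And or And or And
true or Not or And or And
true or r or And or And
true or r or Not or And
true or r or true or And
true or r or true or Not
true or r or true or not Not
true or r or true or not q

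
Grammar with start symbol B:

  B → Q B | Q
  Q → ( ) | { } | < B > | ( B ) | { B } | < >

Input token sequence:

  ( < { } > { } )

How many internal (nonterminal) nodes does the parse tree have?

[B [Q ( [B [Q < [B [Q { }]] >] [B [Q { }]]] )]]

8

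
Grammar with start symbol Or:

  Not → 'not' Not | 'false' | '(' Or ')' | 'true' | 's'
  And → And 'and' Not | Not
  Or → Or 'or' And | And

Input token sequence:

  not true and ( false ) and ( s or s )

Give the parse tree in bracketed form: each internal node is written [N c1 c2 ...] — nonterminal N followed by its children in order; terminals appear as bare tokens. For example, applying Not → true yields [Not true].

Or
And
And and Not
And and Not and Not
Not and Not and Not
not Not and Not and Not
not true and Not and Not
not true and ( Or ) and Not
not true and ( And ) and Not
not true and ( Not ) and Not
not true and ( false ) and Not
not true and ( false ) and ( Or )
not true and ( false ) and ( Or or And )
not true and ( false ) and ( And or And )
not true and ( false ) and ( Not or And )
not true and ( false ) and ( s or And )
not true and ( false ) and ( s or Not )
not true and ( false ) and ( s or s )

[Or [And [And [And [Not not [Not true]]] and [Not ( [Or [And [Not false]]] )]] and [Not ( [Or [Or [And [Not s]]] or [And [Not s]]] )]]]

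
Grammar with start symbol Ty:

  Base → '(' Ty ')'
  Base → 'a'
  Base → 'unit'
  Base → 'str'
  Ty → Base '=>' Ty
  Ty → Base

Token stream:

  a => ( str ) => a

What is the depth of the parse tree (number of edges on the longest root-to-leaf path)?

5

[Ty [Base a] => [Ty [Base ( [Ty [Base str]] )] => [Ty [Base a]]]]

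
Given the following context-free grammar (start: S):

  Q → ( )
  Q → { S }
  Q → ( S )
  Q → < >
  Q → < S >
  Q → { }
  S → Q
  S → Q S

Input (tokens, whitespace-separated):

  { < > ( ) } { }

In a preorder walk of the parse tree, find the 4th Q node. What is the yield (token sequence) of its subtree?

[S [Q { [S [Q < >] [S [Q ( )]]] }] [S [Q { }]]]

{ }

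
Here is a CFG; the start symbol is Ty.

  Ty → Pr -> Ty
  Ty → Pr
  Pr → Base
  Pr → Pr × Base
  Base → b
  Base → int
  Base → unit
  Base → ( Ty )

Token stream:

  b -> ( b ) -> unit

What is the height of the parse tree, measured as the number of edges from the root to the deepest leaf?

[Ty [Pr [Base b]] -> [Ty [Pr [Base ( [Ty [Pr [Base b]]] )]] -> [Ty [Pr [Base unit]]]]]

7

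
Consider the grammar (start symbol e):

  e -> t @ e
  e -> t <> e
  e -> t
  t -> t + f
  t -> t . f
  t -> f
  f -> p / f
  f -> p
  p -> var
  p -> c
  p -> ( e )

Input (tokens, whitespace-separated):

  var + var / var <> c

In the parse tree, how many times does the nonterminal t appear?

[e [t [t [f [p var]]] + [f [p var] / [f [p var]]]] <> [e [t [f [p c]]]]]

3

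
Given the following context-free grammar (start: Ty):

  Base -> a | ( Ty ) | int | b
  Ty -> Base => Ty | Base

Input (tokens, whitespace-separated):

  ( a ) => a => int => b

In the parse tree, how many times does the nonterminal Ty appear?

[Ty [Base ( [Ty [Base a]] )] => [Ty [Base a] => [Ty [Base int] => [Ty [Base b]]]]]

5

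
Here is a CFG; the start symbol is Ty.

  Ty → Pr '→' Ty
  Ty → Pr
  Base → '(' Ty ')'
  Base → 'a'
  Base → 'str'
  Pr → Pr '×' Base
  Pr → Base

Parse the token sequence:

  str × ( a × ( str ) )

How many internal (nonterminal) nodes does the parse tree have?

[Ty [Pr [Pr [Base str]] × [Base ( [Ty [Pr [Pr [Base a]] × [Base ( [Ty [Pr [Base str]]] )]]] )]]]

13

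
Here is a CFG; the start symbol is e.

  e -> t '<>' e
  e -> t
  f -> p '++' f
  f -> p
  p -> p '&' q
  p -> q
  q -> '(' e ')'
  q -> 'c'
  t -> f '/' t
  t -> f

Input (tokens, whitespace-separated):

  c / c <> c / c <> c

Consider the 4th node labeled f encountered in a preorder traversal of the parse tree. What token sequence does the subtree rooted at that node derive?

[e [t [f [p [q c]]] / [t [f [p [q c]]]]] <> [e [t [f [p [q c]]] / [t [f [p [q c]]]]] <> [e [t [f [p [q c]]]]]]]

c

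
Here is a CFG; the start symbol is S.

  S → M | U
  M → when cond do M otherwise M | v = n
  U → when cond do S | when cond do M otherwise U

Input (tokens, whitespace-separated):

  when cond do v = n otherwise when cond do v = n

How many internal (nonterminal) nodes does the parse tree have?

[S [U when cond do [M v = n] otherwise [U when cond do [S [M v = n]]]]]

6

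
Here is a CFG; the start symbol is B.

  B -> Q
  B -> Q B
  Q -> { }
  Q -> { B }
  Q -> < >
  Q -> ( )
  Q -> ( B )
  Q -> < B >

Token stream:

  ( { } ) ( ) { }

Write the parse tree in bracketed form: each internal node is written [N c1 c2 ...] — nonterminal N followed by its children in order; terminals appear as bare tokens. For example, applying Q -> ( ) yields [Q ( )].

B
Q B
( B ) B
( Q ) B
( { } ) B
( { } ) Q B
( { } ) ( ) B
( { } ) ( ) Q
( { } ) ( ) { }

[B [Q ( [B [Q { }]] )] [B [Q ( )] [B [Q { }]]]]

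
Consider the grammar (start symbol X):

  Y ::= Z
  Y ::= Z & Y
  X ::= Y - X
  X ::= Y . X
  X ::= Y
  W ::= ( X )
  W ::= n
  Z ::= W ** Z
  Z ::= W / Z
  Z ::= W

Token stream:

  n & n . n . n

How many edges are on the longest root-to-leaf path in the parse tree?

6

[X [Y [Z [W n]] & [Y [Z [W n]]]] . [X [Y [Z [W n]]] . [X [Y [Z [W n]]]]]]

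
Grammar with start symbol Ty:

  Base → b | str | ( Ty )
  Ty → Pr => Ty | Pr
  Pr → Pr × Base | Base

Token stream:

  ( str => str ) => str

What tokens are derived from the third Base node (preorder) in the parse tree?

str

[Ty [Pr [Base ( [Ty [Pr [Base str]] => [Ty [Pr [Base str]]]] )]] => [Ty [Pr [Base str]]]]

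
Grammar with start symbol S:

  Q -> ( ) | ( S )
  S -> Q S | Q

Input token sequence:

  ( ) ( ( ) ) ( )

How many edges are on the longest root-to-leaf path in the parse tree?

5

[S [Q ( )] [S [Q ( [S [Q ( )]] )] [S [Q ( )]]]]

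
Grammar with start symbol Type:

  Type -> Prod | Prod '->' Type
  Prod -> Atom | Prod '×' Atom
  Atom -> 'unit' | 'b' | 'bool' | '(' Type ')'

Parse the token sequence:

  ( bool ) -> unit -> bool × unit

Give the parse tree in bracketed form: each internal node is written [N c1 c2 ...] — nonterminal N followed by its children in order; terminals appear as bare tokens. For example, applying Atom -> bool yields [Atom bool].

Type
Prod -> Type
Atom -> Type
( Type ) -> Type
( Prod ) -> Type
( Atom ) -> Type
( bool ) -> Type
( bool ) -> Prod -> Type
( bool ) -> Atom -> Type
( bool ) -> unit -> Type
( bool ) -> unit -> Prod
( bool ) -> unit -> Prod × Atom
( bool ) -> unit -> Atom × Atom
( bool ) -> unit -> bool × Atom
( bool ) -> unit -> bool × unit

[Type [Prod [Atom ( [Type [Prod [Atom bool]]] )]] -> [Type [Prod [Atom unit]] -> [Type [Prod [Prod [Atom bool]] × [Atom unit]]]]]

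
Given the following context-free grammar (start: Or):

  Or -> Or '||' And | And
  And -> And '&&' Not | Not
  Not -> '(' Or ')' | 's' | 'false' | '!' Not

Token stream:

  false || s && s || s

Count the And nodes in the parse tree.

4

[Or [Or [Or [And [Not false]]] || [And [And [Not s]] && [Not s]]] || [And [Not s]]]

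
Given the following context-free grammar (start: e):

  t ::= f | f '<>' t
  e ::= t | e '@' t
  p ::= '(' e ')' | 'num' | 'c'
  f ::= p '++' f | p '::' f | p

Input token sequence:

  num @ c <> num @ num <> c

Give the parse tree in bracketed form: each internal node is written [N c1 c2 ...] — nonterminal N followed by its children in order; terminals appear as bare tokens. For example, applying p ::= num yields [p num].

[e [e [e [t [f [p num]]]] @ [t [f [p c]] <> [t [f [p num]]]]] @ [t [f [p num]] <> [t [f [p c]]]]]

e
e @ t
e @ t @ t
t @ t @ t
f @ t @ t
p @ t @ t
num @ t @ t
num @ f <> t @ t
num @ p <> t @ t
num @ c <> t @ t
num @ c <> f @ t
num @ c <> p @ t
num @ c <> num @ t
num @ c <> num @ f <> t
num @ c <> num @ p <> t
num @ c <> num @ num <> t
num @ c <> num @ num <> f
num @ c <> num @ num <> p
num @ c <> num @ num <> c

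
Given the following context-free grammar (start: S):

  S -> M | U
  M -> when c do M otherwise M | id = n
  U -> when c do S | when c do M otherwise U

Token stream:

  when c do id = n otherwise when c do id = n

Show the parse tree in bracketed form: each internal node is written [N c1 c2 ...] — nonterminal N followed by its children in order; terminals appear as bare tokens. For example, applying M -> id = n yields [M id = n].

[S [U when c do [M id = n] otherwise [U when c do [S [M id = n]]]]]

S
U
when c do M otherwise U
when c do id = n otherwise U
when c do id = n otherwise when c do S
when c do id = n otherwise when c do M
when c do id = n otherwise when c do id = n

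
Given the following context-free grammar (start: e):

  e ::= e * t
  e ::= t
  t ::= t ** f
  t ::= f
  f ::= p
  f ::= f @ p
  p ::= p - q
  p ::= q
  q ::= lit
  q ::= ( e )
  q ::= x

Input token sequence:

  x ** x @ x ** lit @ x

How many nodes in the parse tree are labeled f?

5

[e [t [t [t [f [p [q x]]]] ** [f [f [p [q x]]] @ [p [q x]]]] ** [f [f [p [q lit]]] @ [p [q x]]]]]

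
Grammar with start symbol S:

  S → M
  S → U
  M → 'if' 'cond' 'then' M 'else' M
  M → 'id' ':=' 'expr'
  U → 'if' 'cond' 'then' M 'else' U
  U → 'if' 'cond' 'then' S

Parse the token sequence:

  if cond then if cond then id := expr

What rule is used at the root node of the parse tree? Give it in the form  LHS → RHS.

S → U

[S [U if cond then [S [U if cond then [S [M id := expr]]]]]]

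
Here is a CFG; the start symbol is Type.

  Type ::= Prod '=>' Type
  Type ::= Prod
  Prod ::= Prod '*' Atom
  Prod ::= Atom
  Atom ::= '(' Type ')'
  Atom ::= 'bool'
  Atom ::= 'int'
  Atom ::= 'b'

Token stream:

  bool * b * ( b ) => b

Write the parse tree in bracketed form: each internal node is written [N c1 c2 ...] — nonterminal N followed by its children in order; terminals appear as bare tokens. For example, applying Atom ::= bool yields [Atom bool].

[Type [Prod [Prod [Prod [Atom bool]] * [Atom b]] * [Atom ( [Type [Prod [Atom b]]] )]] => [Type [Prod [Atom b]]]]

Type
Prod => Type
Prod * Atom => Type
Prod * Atom * Atom => Type
Atom * Atom * Atom => Type
bool * Atom * Atom => Type
bool * b * Atom => Type
bool * b * ( Type ) => Type
bool * b * ( Prod ) => Type
bool * b * ( Atom ) => Type
bool * b * ( b ) => Type
bool * b * ( b ) => Prod
bool * b * ( b ) => Atom
bool * b * ( b ) => b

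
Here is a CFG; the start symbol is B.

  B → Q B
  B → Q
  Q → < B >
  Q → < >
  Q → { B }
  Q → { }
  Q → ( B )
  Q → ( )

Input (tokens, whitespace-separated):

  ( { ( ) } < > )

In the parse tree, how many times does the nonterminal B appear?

[B [Q ( [B [Q { [B [Q ( )]] }] [B [Q < >]]] )]]

4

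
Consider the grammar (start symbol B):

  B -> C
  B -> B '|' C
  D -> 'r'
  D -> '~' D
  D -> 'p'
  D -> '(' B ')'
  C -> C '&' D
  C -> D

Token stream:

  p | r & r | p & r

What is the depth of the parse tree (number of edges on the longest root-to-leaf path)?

5

[B [B [B [C [D p]]] | [C [C [D r]] & [D r]]] | [C [C [D p]] & [D r]]]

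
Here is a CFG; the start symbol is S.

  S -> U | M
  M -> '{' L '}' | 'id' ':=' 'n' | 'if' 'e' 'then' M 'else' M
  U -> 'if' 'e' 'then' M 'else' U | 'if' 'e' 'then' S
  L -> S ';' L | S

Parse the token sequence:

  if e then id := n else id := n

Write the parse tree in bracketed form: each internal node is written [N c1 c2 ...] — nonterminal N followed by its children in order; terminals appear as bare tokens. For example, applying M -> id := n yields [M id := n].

[S [M if e then [M id := n] else [M id := n]]]

S
M
if e then M else M
if e then id := n else M
if e then id := n else id := n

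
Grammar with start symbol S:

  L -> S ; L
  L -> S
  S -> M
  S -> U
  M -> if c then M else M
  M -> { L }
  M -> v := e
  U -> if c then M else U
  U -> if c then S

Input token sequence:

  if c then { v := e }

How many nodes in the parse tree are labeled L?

1

[S [U if c then [S [M { [L [S [M v := e]]] }]]]]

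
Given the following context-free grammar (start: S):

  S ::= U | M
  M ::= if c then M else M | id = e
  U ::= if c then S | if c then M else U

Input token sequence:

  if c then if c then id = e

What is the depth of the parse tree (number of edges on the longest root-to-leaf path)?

[S [U if c then [S [U if c then [S [M id = e]]]]]]

6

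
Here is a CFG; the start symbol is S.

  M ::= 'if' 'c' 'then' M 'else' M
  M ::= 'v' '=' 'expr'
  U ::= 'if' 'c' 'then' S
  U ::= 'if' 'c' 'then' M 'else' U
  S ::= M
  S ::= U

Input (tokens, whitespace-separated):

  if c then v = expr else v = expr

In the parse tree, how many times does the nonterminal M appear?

[S [M if c then [M v = expr] else [M v = expr]]]

3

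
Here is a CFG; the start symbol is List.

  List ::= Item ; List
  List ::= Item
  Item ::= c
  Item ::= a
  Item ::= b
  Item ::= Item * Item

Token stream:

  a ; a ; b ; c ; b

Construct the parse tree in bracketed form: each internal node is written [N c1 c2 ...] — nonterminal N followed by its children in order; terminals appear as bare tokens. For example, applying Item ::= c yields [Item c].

[List [Item a] ; [List [Item a] ; [List [Item b] ; [List [Item c] ; [List [Item b]]]]]]

List
Item ; List
a ; List
a ; Item ; List
a ; a ; List
a ; a ; Item ; List
a ; a ; b ; List
a ; a ; b ; Item ; List
a ; a ; b ; c ; List
a ; a ; b ; c ; Item
a ; a ; b ; c ; b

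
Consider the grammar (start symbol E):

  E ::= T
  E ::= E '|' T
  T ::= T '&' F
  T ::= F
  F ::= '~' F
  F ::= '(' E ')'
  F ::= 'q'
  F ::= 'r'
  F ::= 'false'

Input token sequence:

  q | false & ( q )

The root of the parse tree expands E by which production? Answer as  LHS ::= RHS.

E ::= E '|' T

[E [E [T [F q]]] | [T [T [F false]] & [F ( [E [T [F q]]] )]]]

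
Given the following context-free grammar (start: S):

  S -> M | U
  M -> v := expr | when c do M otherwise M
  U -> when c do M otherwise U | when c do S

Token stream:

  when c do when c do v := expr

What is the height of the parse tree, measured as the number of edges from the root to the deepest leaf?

6

[S [U when c do [S [U when c do [S [M v := expr]]]]]]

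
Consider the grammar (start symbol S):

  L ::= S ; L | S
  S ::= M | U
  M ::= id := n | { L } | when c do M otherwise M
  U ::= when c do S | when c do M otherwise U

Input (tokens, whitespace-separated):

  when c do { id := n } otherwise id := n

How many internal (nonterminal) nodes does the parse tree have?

[S [M when c do [M { [L [S [M id := n]]] }] otherwise [M id := n]]]

7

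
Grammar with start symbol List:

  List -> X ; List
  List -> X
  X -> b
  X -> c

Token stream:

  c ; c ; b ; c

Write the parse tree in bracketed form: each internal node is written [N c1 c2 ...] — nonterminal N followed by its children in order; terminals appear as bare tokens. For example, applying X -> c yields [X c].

[List [X c] ; [List [X c] ; [List [X b] ; [List [X c]]]]]

List
X ; List
c ; List
c ; X ; List
c ; c ; List
c ; c ; X ; List
c ; c ; b ; List
c ; c ; b ; X
c ; c ; b ; c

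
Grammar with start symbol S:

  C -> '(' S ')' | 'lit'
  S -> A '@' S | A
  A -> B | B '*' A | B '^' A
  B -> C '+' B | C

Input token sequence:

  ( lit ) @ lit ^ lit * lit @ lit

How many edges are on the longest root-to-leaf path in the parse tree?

8

[S [A [B [C ( [S [A [B [C lit]]]] )]]] @ [S [A [B [C lit]] ^ [A [B [C lit]] * [A [B [C lit]]]]] @ [S [A [B [C lit]]]]]]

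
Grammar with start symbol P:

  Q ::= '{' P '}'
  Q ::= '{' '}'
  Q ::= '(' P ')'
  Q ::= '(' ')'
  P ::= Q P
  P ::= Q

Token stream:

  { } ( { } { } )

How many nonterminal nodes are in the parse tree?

8

[P [Q { }] [P [Q ( [P [Q { }] [P [Q { }]]] )]]]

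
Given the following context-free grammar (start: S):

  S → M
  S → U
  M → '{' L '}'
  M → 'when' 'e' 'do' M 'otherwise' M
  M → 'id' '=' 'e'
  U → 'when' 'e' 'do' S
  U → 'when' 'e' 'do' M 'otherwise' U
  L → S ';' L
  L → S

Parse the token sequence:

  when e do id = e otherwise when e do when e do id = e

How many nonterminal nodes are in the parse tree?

8

[S [U when e do [M id = e] otherwise [U when e do [S [U when e do [S [M id = e]]]]]]]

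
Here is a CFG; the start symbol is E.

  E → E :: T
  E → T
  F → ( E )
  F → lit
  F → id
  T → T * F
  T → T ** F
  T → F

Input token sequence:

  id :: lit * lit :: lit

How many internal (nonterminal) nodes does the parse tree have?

11

[E [E [E [T [F id]]] :: [T [T [F lit]] * [F lit]]] :: [T [F lit]]]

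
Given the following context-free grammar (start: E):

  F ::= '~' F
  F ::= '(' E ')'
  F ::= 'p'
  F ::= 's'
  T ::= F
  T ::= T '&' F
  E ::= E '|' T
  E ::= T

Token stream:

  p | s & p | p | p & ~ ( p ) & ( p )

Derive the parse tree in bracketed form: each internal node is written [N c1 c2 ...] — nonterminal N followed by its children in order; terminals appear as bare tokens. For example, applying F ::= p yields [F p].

[E [E [E [E [T [F p]]] | [T [T [F s]] & [F p]]] | [T [F p]]] | [T [T [T [F p]] & [F ~ [F ( [E [T [F p]]] )]]] & [F ( [E [T [F p]]] )]]]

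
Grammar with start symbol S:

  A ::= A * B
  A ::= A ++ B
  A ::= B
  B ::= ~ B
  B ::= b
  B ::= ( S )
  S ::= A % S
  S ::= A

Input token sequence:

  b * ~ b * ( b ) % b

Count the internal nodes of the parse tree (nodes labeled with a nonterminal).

14

[S [A [A [A [B b]] * [B ~ [B b]]] * [B ( [S [A [B b]]] )]] % [S [A [B b]]]]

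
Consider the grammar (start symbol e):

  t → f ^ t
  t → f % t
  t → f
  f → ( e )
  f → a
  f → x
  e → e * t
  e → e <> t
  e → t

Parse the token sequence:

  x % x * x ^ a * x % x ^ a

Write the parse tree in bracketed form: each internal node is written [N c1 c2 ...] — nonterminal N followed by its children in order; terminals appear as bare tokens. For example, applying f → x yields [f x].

[e [e [e [t [f x] % [t [f x]]]] * [t [f x] ^ [t [f a]]]] * [t [f x] % [t [f x] ^ [t [f a]]]]]

e
e * t
e * t * t
t * t * t
f % t * t * t
x % t * t * t
x % f * t * t
x % x * t * t
x % x * f ^ t * t
x % x * x ^ t * t
x % x * x ^ f * t
x % x * x ^ a * t
x % x * x ^ a * f % t
x % x * x ^ a * x % t
x % x * x ^ a * x % f ^ t
x % x * x ^ a * x % x ^ t
x % x * x ^ a * x % x ^ f
x % x * x ^ a * x % x ^ a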